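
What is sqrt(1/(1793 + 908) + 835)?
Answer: 2*sqrt(1522915634)/2701 ≈ 28.896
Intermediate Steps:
sqrt(1/(1793 + 908) + 835) = sqrt(1/2701 + 835) = sqrt(2255336/2701) = 2*sqrt(1522915634)/2701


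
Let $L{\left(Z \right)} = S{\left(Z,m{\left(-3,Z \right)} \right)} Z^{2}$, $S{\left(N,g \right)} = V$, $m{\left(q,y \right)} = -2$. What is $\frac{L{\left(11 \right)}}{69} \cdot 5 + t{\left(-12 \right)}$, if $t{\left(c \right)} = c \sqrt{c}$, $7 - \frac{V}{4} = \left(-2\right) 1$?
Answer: $\frac{7260}{23} - 24 i \sqrt{3} \approx 315.65 - 41.569 i$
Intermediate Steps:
$V = 36$ ($V = 28 - 4 \left(\left(-2\right) 1\right) = 28 - -8 = 28 + 8 = 36$)
$S{\left(N,g \right)} = 36$
$L{\left(Z \right)} = 36 Z^{2}$
$t{\left(c \right)} = c^{\frac{3}{2}}$
$\frac{L{\left(11 \right)}}{69} \cdot 5 + t{\left(-12 \right)} = \frac{36 \cdot 11^{2}}{69} \cdot 5 + \left(-12\right)^{\frac{3}{2}} = 36 \cdot 121 \cdot \frac{1}{69} \cdot 5 - 24 i \sqrt{3} = 4356 \cdot \frac{1}{69} \cdot 5 - 24 i \sqrt{3} = \frac{1452}{23} \cdot 5 - 24 i \sqrt{3} = \frac{7260}{23} - 24 i \sqrt{3}$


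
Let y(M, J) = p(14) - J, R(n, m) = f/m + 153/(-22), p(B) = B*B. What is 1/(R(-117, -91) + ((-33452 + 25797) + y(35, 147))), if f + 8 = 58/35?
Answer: -70070/533434841 ≈ -0.00013136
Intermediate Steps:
f = -222/35 (f = -8 + 58/35 = -222/35 ≈ -6.3429)
p(B) = B**2
R(n, m) = -153/22 - 222/(35*m) (R(n, m) = -222/(35*m) + 153/(-22) = -222/(35*m) + 153*(-1/22) = -222/(35*m) - 153/22 = -153/22 - 222/(35*m))
y(M, J) = 196 - J (y(M, J) = 14**2 - J = 196 - J)
1/(R(-117, -91) + ((-33452 + 25797) + y(35, 147))) = 1/((3/770)*(-1628 - 1785*(-91))/(-91) + ((-33452 + 25797) + (196 - 1*147))) = 1/((3/770)*(-1/91)*(-1628 + 162435) + (-7655 + (196 - 147))) = 1/((3/770)*(-1/91)*160807 + (-7655 + 49)) = 1/(-482421/70070 - 7606) = 1/(-533434841/70070) = -70070/533434841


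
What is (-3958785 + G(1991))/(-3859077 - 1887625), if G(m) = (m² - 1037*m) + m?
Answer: 79130/221027 ≈ 0.35801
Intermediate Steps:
G(m) = m² - 1036*m
(-3958785 + G(1991))/(-3859077 - 1887625) = (-3958785 + 1991*(-1036 + 1991))/(-3859077 - 1887625) = (-3958785 + 1991*955)/(-5746702) = (-3958785 + 1901405)*(-1/5746702) = -2057380*(-1/5746702) = 79130/221027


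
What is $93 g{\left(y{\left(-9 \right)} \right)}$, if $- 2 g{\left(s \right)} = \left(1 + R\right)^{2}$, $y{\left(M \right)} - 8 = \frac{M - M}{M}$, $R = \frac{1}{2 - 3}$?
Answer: $0$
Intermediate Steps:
$R = -1$ ($R = \frac{1}{-1} = -1$)
$y{\left(M \right)} = 8$ ($y{\left(M \right)} = 8 + \frac{M - M}{M} = 8 + \frac{0}{M} = 8 + 0 = 8$)
$g{\left(s \right)} = 0$ ($g{\left(s \right)} = - \frac{\left(1 - 1\right)^{2}}{2} = - \frac{0^{2}}{2} = \left(- \frac{1}{2}\right) 0 = 0$)
$93 g{\left(y{\left(-9 \right)} \right)} = 93 \cdot 0 = 0$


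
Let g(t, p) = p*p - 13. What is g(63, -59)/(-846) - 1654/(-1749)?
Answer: -86412/27401 ≈ -3.1536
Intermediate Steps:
g(t, p) = -13 + p² (g(t, p) = p² - 13 = -13 + p²)
g(63, -59)/(-846) - 1654/(-1749) = (-13 + (-59)²)/(-846) - 1654/(-1749) = (-13 + 3481)*(-1/846) - 1654*(-1/1749) = 3468*(-1/846) + 1654/1749 = -578/141 + 1654/1749 = -86412/27401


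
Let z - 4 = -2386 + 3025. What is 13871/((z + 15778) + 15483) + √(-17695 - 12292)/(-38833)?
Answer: 13871/31904 - I*√29987/38833 ≈ 0.43477 - 0.0044593*I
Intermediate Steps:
z = 643 (z = 4 + (-2386 + 3025) = 4 + 639 = 643)
13871/((z + 15778) + 15483) + √(-17695 - 12292)/(-38833) = 13871/((643 + 15778) + 15483) + √(-17695 - 12292)/(-38833) = 13871/(16421 + 15483) + √(-29987)*(-1/38833) = 13871/31904 + (I*√29987)*(-1/38833) = 13871*(1/31904) - I*√29987/38833 = 13871/31904 - I*√29987/38833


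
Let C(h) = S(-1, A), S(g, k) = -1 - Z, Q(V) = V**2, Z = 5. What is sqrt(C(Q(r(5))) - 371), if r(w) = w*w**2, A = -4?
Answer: I*sqrt(377) ≈ 19.417*I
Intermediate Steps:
r(w) = w**3
S(g, k) = -6 (S(g, k) = -1 - 1*5 = -1 - 5 = -6)
C(h) = -6
sqrt(C(Q(r(5))) - 371) = sqrt(-6 - 371) = sqrt(-377) = I*sqrt(377)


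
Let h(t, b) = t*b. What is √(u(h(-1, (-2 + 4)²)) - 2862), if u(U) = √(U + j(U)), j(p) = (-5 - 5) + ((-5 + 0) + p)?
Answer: √(-2862 + I*√23) ≈ 0.0448 + 53.498*I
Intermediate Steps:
h(t, b) = b*t
j(p) = -15 + p (j(p) = -10 + (-5 + p) = -15 + p)
u(U) = √(-15 + 2*U) (u(U) = √(U + (-15 + U)) = √(-15 + 2*U))
√(u(h(-1, (-2 + 4)²)) - 2862) = √(√(-15 + 2*((-2 + 4)²*(-1))) - 2862) = √(√(-15 + 2*(2²*(-1))) - 2862) = √(√(-15 + 2*(4*(-1))) - 2862) = √(√(-15 + 2*(-4)) - 2862) = √(√(-15 - 8) - 2862) = √(√(-23) - 2862) = √(I*√23 - 2862) = √(-2862 + I*√23)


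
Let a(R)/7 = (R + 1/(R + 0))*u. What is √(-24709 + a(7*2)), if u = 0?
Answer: I*√24709 ≈ 157.19*I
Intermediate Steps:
a(R) = 0 (a(R) = 7*((R + 1/(R + 0))*0) = 7*((R + 1/R)*0) = 7*0 = 0)
√(-24709 + a(7*2)) = √(-24709 + 0) = √(-24709) = I*√24709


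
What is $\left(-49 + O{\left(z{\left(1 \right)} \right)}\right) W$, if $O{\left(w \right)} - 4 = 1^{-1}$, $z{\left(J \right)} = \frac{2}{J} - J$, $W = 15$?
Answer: $-660$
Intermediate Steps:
$z{\left(J \right)} = - J + \frac{2}{J}$
$O{\left(w \right)} = 5$ ($O{\left(w \right)} = 4 + 1^{-1} = 4 + 1 = 5$)
$\left(-49 + O{\left(z{\left(1 \right)} \right)}\right) W = \left(-49 + 5\right) 15 = \left(-44\right) 15 = -660$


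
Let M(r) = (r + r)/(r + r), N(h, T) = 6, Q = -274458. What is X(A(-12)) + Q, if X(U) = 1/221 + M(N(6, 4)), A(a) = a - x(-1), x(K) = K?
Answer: -60654996/221 ≈ -2.7446e+5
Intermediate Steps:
M(r) = 1 (M(r) = (2*r)/((2*r)) = (2*r)*(1/(2*r)) = 1)
A(a) = 1 + a (A(a) = a - 1*(-1) = a + 1 = 1 + a)
X(U) = 222/221 (X(U) = 1/221 + 1 = 222/221)
X(A(-12)) + Q = 222/221 - 274458 = -60654996/221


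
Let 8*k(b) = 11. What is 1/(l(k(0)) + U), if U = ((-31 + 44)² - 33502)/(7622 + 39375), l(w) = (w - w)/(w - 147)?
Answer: -46997/33333 ≈ -1.4099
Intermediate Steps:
k(b) = 11/8 (k(b) = (⅛)*11 = 11/8)
l(w) = 0 (l(w) = 0/(-147 + w) = 0)
U = -33333/46997 (U = (13² - 33502)/46997 = (169 - 33502)*(1/46997) = -33333*1/46997 = -33333/46997 ≈ -0.70926)
1/(l(k(0)) + U) = 1/(0 - 33333/46997) = 1/(-33333/46997) = -46997/33333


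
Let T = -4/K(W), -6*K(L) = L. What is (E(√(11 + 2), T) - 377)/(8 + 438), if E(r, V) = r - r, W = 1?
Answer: -377/446 ≈ -0.84529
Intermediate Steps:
K(L) = -L/6
T = 24 (T = -4/((-⅙*1)) = -4/(-⅙) = -4*(-6) = 24)
E(r, V) = 0
(E(√(11 + 2), T) - 377)/(8 + 438) = (0 - 377)/(8 + 438) = -377/446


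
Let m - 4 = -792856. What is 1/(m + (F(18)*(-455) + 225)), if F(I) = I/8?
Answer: -4/3174603 ≈ -1.2600e-6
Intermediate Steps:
m = -792852 (m = 4 - 792856 = -792852)
F(I) = I/8 (F(I) = I*(1/8) = I/8)
1/(m + (F(18)*(-455) + 225)) = 1/(-792852 + (((1/8)*18)*(-455) + 225)) = 1/(-792852 + ((9/4)*(-455) + 225)) = 1/(-792852 + (-4095/4 + 225)) = 1/(-792852 - 3195/4) = 1/(-3174603/4) = -4/3174603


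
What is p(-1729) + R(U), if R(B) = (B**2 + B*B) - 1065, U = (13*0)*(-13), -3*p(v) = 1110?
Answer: -1435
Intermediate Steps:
p(v) = -370 (p(v) = -1/3*1110 = -370)
U = 0 (U = 0*(-13) = 0)
R(B) = -1065 + 2*B**2 (R(B) = (B**2 + B**2) - 1065 = 2*B**2 - 1065 = -1065 + 2*B**2)
p(-1729) + R(U) = -370 + (-1065 + 2*0**2) = -370 + (-1065 + 2*0) = -370 + (-1065 + 0) = -370 - 1065 = -1435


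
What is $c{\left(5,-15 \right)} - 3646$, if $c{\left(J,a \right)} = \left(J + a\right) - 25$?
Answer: $-3681$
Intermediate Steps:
$c{\left(J,a \right)} = -25 + J + a$
$c{\left(5,-15 \right)} - 3646 = \left(-25 + 5 - 15\right) - 3646 = -35 - 3646 = -3681$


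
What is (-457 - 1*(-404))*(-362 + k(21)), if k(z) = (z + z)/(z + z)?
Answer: 19133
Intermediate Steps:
k(z) = 1 (k(z) = (2*z)/((2*z)) = (2*z)*(1/(2*z)) = 1)
(-457 - 1*(-404))*(-362 + k(21)) = (-457 - 1*(-404))*(-362 + 1) = (-457 + 404)*(-361) = -53*(-361) = 19133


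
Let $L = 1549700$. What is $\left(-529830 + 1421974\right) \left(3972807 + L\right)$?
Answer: $4926871485008$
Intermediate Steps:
$\left(-529830 + 1421974\right) \left(3972807 + L\right) = \left(-529830 + 1421974\right) \left(3972807 + 1549700\right) = 892144 \cdot 5522507 = 4926871485008$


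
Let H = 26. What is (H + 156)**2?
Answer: 33124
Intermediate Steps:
(H + 156)**2 = (26 + 156)**2 = 182**2 = 33124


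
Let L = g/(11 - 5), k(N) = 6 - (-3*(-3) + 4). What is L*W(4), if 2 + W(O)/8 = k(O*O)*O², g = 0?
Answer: 0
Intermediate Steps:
k(N) = -7 (k(N) = 6 - (9 + 4) = 6 - 1*13 = 6 - 13 = -7)
W(O) = -16 - 56*O² (W(O) = -16 + 8*(-7*O²) = -16 - 56*O²)
L = 0 (L = 0/(11 - 5) = 0/6 = 0*(⅙) = 0)
L*W(4) = 0*(-16 - 56*4²) = 0*(-16 - 56*16) = 0*(-16 - 896) = 0*(-912) = 0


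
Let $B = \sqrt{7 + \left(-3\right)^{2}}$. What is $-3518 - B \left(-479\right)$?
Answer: $-1602$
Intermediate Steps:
$B = 4$ ($B = \sqrt{7 + 9} = \sqrt{16} = 4$)
$-3518 - B \left(-479\right) = -3518 - 4 \left(-479\right) = -3518 - -1916 = -3518 + 1916 = -1602$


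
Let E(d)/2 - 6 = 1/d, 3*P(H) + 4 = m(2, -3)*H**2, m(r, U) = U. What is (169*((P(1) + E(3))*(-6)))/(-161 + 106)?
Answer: 10478/55 ≈ 190.51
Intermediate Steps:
P(H) = -4/3 - H**2 (P(H) = -4/3 + (-3*H**2)/3 = -4/3 - H**2)
E(d) = 12 + 2/d (E(d) = 12 + 2*(1/d) = 12 + 2/d)
(169*((P(1) + E(3))*(-6)))/(-161 + 106) = (169*(((-4/3 - 1*1**2) + (12 + 2/3))*(-6)))/(-161 + 106) = (169*(((-4/3 - 1*1) + (12 + 2*(1/3)))*(-6)))/(-55) = (169*(((-4/3 - 1) + (12 + 2/3))*(-6)))*(-1/55) = (169*((-7/3 + 38/3)*(-6)))*(-1/55) = (169*((31/3)*(-6)))*(-1/55) = (169*(-62))*(-1/55) = -10478*(-1/55) = 10478/55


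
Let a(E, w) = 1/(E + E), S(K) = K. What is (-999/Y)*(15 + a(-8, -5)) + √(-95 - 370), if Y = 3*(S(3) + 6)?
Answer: -8843/16 + I*√465 ≈ -552.69 + 21.564*I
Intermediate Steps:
a(E, w) = 1/(2*E)
Y = 27 (Y = 3*(3 + 6) = 3*9 = 27)
(-999/Y)*(15 + a(-8, -5)) + √(-95 - 370) = (-999/27)*(15 + (½)/(-8)) + √(-95 - 370) = (-999*1/27)*(15 + (½)*(-⅛)) + √(-465) = -37*(15 - 1/16) + I*√465 = -37*239/16 + I*√465 = -8843/16 + I*√465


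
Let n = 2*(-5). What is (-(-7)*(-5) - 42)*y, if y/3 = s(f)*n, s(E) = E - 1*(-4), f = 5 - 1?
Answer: 18480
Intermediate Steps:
f = 4
n = -10
s(E) = 4 + E (s(E) = E + 4 = 4 + E)
y = -240 (y = 3*((4 + 4)*(-10)) = 3*(8*(-10)) = 3*(-80) = -240)
(-(-7)*(-5) - 42)*y = (-(-7)*(-5) - 42)*(-240) = (-7*5 - 42)*(-240) = (-35 - 42)*(-240) = -77*(-240) = 18480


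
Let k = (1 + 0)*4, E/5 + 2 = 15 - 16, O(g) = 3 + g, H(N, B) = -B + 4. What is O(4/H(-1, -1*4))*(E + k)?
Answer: -77/2 ≈ -38.500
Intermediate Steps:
H(N, B) = 4 - B
E = -15 (E = -10 + 5*(15 - 16) = -10 + 5*(-1) = -10 - 5 = -15)
k = 4 (k = 1*4 = 4)
O(4/H(-1, -1*4))*(E + k) = (3 + 4/(4 - (-1)*4))*(-15 + 4) = (3 + 4/(4 - 1*(-4)))*(-11) = (3 + 4/(4 + 4))*(-11) = (3 + 4/8)*(-11) = (3 + 4*(1/8))*(-11) = (3 + 1/2)*(-11) = (7/2)*(-11) = -77/2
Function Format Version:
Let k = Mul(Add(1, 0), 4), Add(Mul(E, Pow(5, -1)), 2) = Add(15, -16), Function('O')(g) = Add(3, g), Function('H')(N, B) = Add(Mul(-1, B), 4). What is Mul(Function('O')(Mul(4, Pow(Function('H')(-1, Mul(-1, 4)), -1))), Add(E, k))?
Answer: Rational(-77, 2) ≈ -38.500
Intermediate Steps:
Function('H')(N, B) = Add(4, Mul(-1, B))
E = -15 (E = Add(-10, Mul(5, Add(15, -16))) = Add(-10, Mul(5, -1)) = Add(-10, -5) = -15)
k = 4 (k = Mul(1, 4) = 4)
Mul(Function('O')(Mul(4, Pow(Function('H')(-1, Mul(-1, 4)), -1))), Add(E, k)) = Mul(Add(3, Mul(4, Pow(Add(4, Mul(-1, Mul(-1, 4))), -1))), Add(-15, 4)) = Mul(Add(3, Mul(4, Pow(Add(4, Mul(-1, -4)), -1))), -11) = Mul(Add(3, Mul(4, Pow(Add(4, 4), -1))), -11) = Mul(Add(3, Mul(4, Pow(8, -1))), -11) = Mul(Add(3, Mul(4, Rational(1, 8))), -11) = Mul(Add(3, Rational(1, 2)), -11) = Mul(Rational(7, 2), -11) = Rational(-77, 2)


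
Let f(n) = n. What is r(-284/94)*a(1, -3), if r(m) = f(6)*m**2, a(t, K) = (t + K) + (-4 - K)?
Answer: -362952/2209 ≈ -164.31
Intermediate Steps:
a(t, K) = -4 + t (a(t, K) = (K + t) + (-4 - K) = -4 + t)
r(m) = 6*m**2
r(-284/94)*a(1, -3) = (6*(-284/94)**2)*(-4 + 1) = (6*(-284*1/94)**2)*(-3) = (6*(-142/47)**2)*(-3) = (6*(20164/2209))*(-3) = (120984/2209)*(-3) = -362952/2209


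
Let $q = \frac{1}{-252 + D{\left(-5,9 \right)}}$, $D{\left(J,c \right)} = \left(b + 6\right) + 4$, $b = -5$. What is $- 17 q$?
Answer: $\frac{17}{247} \approx 0.068826$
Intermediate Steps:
$D{\left(J,c \right)} = 5$ ($D{\left(J,c \right)} = \left(-5 + 6\right) + 4 = 1 + 4 = 5$)
$q = - \frac{1}{247}$ ($q = \frac{1}{-252 + 5} = \frac{1}{-247} = - \frac{1}{247} \approx -0.0040486$)
$- 17 q = \left(-17\right) \left(- \frac{1}{247}\right) = \frac{17}{247}$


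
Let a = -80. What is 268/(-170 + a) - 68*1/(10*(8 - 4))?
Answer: -693/250 ≈ -2.7720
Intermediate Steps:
268/(-170 + a) - 68*1/(10*(8 - 4)) = 268/(-170 - 80) - 68*1/(10*(8 - 4)) = 268/(-250) - 68/(4*10) = 268*(-1/250) - 68/40 = -134/125 - 68*1/40 = -134/125 - 17/10 = -693/250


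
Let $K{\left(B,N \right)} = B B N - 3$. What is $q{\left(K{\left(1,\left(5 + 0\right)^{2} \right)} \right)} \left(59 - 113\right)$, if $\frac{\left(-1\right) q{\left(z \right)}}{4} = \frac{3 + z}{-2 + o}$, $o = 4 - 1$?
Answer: $5400$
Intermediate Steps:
$o = 3$ ($o = 4 - 1 = 3$)
$K{\left(B,N \right)} = -3 + N B^{2}$ ($K{\left(B,N \right)} = B^{2} N - 3 = N B^{2} - 3 = -3 + N B^{2}$)
$q{\left(z \right)} = -12 - 4 z$ ($q{\left(z \right)} = - 4 \frac{3 + z}{-2 + 3} = - 4 \frac{3 + z}{1} = - 4 \left(3 + z\right) 1 = - 4 \left(3 + z\right) = -12 - 4 z$)
$q{\left(K{\left(1,\left(5 + 0\right)^{2} \right)} \right)} \left(59 - 113\right) = \left(-12 - 4 \left(-3 + \left(5 + 0\right)^{2} \cdot 1^{2}\right)\right) \left(59 - 113\right) = \left(-12 - 4 \left(-3 + 5^{2} \cdot 1\right)\right) \left(-54\right) = \left(-12 - 4 \left(-3 + 25 \cdot 1\right)\right) \left(-54\right) = \left(-12 - 4 \left(-3 + 25\right)\right) \left(-54\right) = \left(-12 - 88\right) \left(-54\right) = \left(-100\right) \left(-54\right) = 5400$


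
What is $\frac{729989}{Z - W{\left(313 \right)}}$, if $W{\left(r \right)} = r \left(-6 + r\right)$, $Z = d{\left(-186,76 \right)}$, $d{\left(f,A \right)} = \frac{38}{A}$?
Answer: $- \frac{1459978}{192181} \approx -7.5969$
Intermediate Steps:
$Z = \frac{1}{2}$ ($Z = \frac{38}{76} = 38 \cdot \frac{1}{76} = \frac{1}{2} \approx 0.5$)
$\frac{729989}{Z - W{\left(313 \right)}} = \frac{729989}{\frac{1}{2} - 313 \left(-6 + 313\right)} = \frac{729989}{\frac{1}{2} - 313 \cdot 307} = \frac{729989}{\frac{1}{2} - 96091} = \frac{729989}{- \frac{192181}{2}} = 729989 \left(- \frac{2}{192181}\right) = - \frac{1459978}{192181}$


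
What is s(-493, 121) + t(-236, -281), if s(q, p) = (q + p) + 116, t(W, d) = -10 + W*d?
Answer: 66050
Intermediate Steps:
s(q, p) = 116 + p + q (s(q, p) = (p + q) + 116 = 116 + p + q)
s(-493, 121) + t(-236, -281) = (116 + 121 - 493) + (-10 - 236*(-281)) = -256 + (-10 + 66316) = -256 + 66306 = 66050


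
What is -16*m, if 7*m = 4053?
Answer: -9264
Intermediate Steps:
m = 579 (m = (⅐)*4053 = 579)
-16*m = -16*579 = -9264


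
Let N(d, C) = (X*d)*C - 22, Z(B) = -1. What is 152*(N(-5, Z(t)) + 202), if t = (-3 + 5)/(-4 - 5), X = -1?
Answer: 26600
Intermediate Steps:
t = -2/9 (t = 2/(-9) = 2*(-⅑) = -2/9 ≈ -0.22222)
N(d, C) = -22 - C*d (N(d, C) = (-d)*C - 22 = -C*d - 22 = -22 - C*d)
152*(N(-5, Z(t)) + 202) = 152*((-22 - 1*(-1)*(-5)) + 202) = 152*((-22 - 5) + 202) = 152*(-27 + 202) = 152*175 = 26600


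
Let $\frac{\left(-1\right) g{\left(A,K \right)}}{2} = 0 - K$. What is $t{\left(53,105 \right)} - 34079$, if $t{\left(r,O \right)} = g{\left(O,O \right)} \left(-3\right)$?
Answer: $-34709$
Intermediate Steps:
$g{\left(A,K \right)} = 2 K$ ($g{\left(A,K \right)} = - 2 \left(0 - K\right) = - 2 \left(- K\right) = 2 K$)
$t{\left(r,O \right)} = - 6 O$ ($t{\left(r,O \right)} = 2 O \left(-3\right) = - 6 O$)
$t{\left(53,105 \right)} - 34079 = \left(-6\right) 105 - 34079 = -630 - 34079 = -34709$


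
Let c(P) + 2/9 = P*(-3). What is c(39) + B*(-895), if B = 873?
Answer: -7033070/9 ≈ -7.8145e+5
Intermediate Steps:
c(P) = -2/9 - 3*P (c(P) = -2/9 + P*(-3) = -2/9 - 3*P)
c(39) + B*(-895) = (-2/9 - 3*39) + 873*(-895) = (-2/9 - 117) - 781335 = -1055/9 - 781335 = -7033070/9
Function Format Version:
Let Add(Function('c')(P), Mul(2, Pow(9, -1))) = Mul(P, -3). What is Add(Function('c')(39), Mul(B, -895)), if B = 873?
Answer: Rational(-7033070, 9) ≈ -7.8145e+5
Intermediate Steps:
Function('c')(P) = Add(Rational(-2, 9), Mul(-3, P)) (Function('c')(P) = Add(Rational(-2, 9), Mul(P, -3)) = Add(Rational(-2, 9), Mul(-3, P)))
Add(Function('c')(39), Mul(B, -895)) = Add(Add(Rational(-2, 9), Mul(-3, 39)), Mul(873, -895)) = Add(Add(Rational(-2, 9), -117), -781335) = Add(Rational(-1055, 9), -781335) = Rational(-7033070, 9)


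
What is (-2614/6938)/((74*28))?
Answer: -1307/7187768 ≈ -0.00018184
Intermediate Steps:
(-2614/6938)/((74*28)) = -2614*1/6938/2072 = -1307/3469*1/2072 = -1307/7187768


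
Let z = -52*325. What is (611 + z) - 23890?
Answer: -40179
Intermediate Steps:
z = -16900
(611 + z) - 23890 = (611 - 16900) - 23890 = -16289 - 23890 = -40179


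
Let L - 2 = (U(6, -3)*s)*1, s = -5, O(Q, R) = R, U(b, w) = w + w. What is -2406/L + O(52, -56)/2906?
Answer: -1748407/23248 ≈ -75.207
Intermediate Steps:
U(b, w) = 2*w
L = 32 (L = 2 + ((2*(-3))*(-5))*1 = 2 - 6*(-5)*1 = 2 + 30*1 = 2 + 30 = 32)
-2406/L + O(52, -56)/2906 = -2406/32 - 56/2906 = -2406*1/32 - 56*1/2906 = -1203/16 - 28/1453 = -1748407/23248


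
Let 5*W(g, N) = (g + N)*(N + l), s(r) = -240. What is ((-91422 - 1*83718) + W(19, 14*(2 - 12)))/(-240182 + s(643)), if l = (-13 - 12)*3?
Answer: 169937/240422 ≈ 0.70683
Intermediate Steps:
l = -75 (l = -25*3 = -75)
W(g, N) = (-75 + N)*(N + g)/5 (W(g, N) = ((g + N)*(N - 75))/5 = ((N + g)*(-75 + N))/5 = ((-75 + N)*(N + g))/5 = (-75 + N)*(N + g)/5)
((-91422 - 1*83718) + W(19, 14*(2 - 12)))/(-240182 + s(643)) = ((-91422 - 1*83718) + (-210*(2 - 12) - 15*19 + (14*(2 - 12))²/5 + (⅕)*(14*(2 - 12))*19))/(-240182 - 240) = ((-91422 - 83718) + (-210*(-10) - 285 + (14*(-10))²/5 + (⅕)*(14*(-10))*19))/(-240422) = (-175140 + (-15*(-140) - 285 + (⅕)*(-140)² + (⅕)*(-140)*19))*(-1/240422) = (-175140 + (2100 - 285 + (⅕)*19600 - 532))*(-1/240422) = (-175140 + (2100 - 285 + 3920 - 532))*(-1/240422) = (-175140 + 5203)*(-1/240422) = -169937*(-1/240422) = 169937/240422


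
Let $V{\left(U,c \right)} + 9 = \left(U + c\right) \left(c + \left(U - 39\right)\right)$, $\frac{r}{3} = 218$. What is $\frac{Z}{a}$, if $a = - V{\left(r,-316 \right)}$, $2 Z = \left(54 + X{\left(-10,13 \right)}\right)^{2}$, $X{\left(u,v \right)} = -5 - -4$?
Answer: $- \frac{2809}{202106} \approx -0.013899$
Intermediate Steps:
$r = 654$ ($r = 3 \cdot 218 = 654$)
$X{\left(u,v \right)} = -1$ ($X{\left(u,v \right)} = -5 + 4 = -1$)
$V{\left(U,c \right)} = -9 + \left(U + c\right) \left(-39 + U + c\right)$ ($V{\left(U,c \right)} = -9 + \left(U + c\right) \left(c + \left(U - 39\right)\right) = -9 + \left(U + c\right) \left(c + \left(-39 + U\right)\right) = -9 + \left(U + c\right) \left(-39 + U + c\right)$)
$Z = \frac{2809}{2}$ ($Z = \frac{\left(54 - 1\right)^{2}}{2} = \frac{53^{2}}{2} = \frac{1}{2} \cdot 2809 = \frac{2809}{2} \approx 1404.5$)
$a = -101053$ ($a = - (-9 + 654^{2} + \left(-316\right)^{2} - 25506 - -12324 + 2 \cdot 654 \left(-316\right)) = - (-9 + 427716 + 99856 - 25506 + 12324 - 413328) = \left(-1\right) 101053 = -101053$)
$\frac{Z}{a} = \frac{2809}{2 \left(-101053\right)} = \frac{2809}{2} \left(- \frac{1}{101053}\right) = - \frac{2809}{202106}$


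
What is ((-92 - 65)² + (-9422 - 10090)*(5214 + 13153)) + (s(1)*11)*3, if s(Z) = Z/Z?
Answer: -358352222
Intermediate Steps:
s(Z) = 1
((-92 - 65)² + (-9422 - 10090)*(5214 + 13153)) + (s(1)*11)*3 = ((-92 - 65)² + (-9422 - 10090)*(5214 + 13153)) + (1*11)*3 = ((-157)² - 19512*18367) + 11*3 = (24649 - 358376904) + 33 = -358352255 + 33 = -358352222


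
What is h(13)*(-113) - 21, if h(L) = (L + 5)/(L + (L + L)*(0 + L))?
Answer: -1045/39 ≈ -26.795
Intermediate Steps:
h(L) = (5 + L)/(L + 2*L**2) (h(L) = (5 + L)/(L + (2*L)*L) = (5 + L)/(L + 2*L**2))
h(13)*(-113) - 21 = ((5 + 13)/(13*(1 + 2*13)))*(-113) - 21 = ((1/13)*18/(1 + 26))*(-113) - 21 = ((1/13)*18/27)*(-113) - 21 = ((1/13)*(1/27)*18)*(-113) - 21 = (2/39)*(-113) - 21 = -226/39 - 21 = -1045/39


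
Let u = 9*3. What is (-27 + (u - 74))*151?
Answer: -11174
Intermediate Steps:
u = 27
(-27 + (u - 74))*151 = (-27 + (27 - 74))*151 = (-27 - 47)*151 = -74*151 = -11174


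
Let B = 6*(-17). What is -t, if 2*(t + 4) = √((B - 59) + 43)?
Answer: 4 - I*√118/2 ≈ 4.0 - 5.4314*I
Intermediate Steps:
B = -102
t = -4 + I*√118/2 (t = -4 + √((-102 - 59) + 43)/2 = -4 + √(-161 + 43)/2 = -4 + √(-118)/2 = -4 + (I*√118)/2 = -4 + I*√118/2 ≈ -4.0 + 5.4314*I)
-t = -(-4 + I*√118/2) = 4 - I*√118/2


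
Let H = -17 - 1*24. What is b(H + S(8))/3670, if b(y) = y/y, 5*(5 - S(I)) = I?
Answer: 1/3670 ≈ 0.00027248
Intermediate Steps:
H = -41 (H = -17 - 24 = -41)
S(I) = 5 - I/5
b(y) = 1
b(H + S(8))/3670 = 1/3670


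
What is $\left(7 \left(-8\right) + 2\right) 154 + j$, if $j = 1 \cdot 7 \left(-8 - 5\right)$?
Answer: $-8407$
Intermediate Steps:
$j = -91$ ($j = 7 \left(-13\right) = -91$)
$\left(7 \left(-8\right) + 2\right) 154 + j = \left(7 \left(-8\right) + 2\right) 154 - 91 = \left(-56 + 2\right) 154 - 91 = \left(-54\right) 154 - 91 = -8316 - 91 = -8407$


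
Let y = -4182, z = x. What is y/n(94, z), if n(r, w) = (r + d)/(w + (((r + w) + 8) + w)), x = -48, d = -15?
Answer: 175644/79 ≈ 2223.3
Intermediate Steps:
z = -48
n(r, w) = (-15 + r)/(8 + r + 3*w) (n(r, w) = (r - 15)/(w + (((r + w) + 8) + w)) = (-15 + r)/(w + ((8 + r + w) + w)) = (-15 + r)/(w + (8 + r + 2*w)) = (-15 + r)/(8 + r + 3*w))
y/n(94, z) = -4182*(8 + 94 + 3*(-48))/(-15 + 94) = -4182/(79/(8 + 94 - 144)) = -4182/(79/(-42)) = -4182/((-1/42*79)) = -4182/(-79/42) = -4182*(-42/79) = 175644/79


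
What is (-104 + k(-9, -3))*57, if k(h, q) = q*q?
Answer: -5415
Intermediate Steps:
k(h, q) = q**2
(-104 + k(-9, -3))*57 = (-104 + (-3)**2)*57 = (-104 + 9)*57 = -95*57 = -5415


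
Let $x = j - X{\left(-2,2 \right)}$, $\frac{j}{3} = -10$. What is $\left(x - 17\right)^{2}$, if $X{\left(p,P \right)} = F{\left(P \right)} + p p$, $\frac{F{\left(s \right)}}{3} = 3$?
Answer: $3600$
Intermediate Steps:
$j = -30$ ($j = 3 \left(-10\right) = -30$)
$F{\left(s \right)} = 9$ ($F{\left(s \right)} = 3 \cdot 3 = 9$)
$X{\left(p,P \right)} = 9 + p^{2}$ ($X{\left(p,P \right)} = 9 + p p = 9 + p^{2}$)
$x = -43$ ($x = -30 - \left(9 + \left(-2\right)^{2}\right) = -30 - \left(9 + 4\right) = -30 - 13 = -43$)
$\left(x - 17\right)^{2} = \left(-43 - 17\right)^{2} = \left(-60\right)^{2} = 3600$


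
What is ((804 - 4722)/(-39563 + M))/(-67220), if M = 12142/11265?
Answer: -4413627/2995760486266 ≈ -1.4733e-6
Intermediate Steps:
M = 12142/11265 (M = 12142*(1/11265) = 12142/11265 ≈ 1.0779)
((804 - 4722)/(-39563 + M))/(-67220) = ((804 - 4722)/(-39563 + 12142/11265))/(-67220) = -3918/(-445665053/11265)*(-1/67220) = -3918*(-11265/445665053)*(-1/67220) = (44136270/445665053)*(-1/67220) = -4413627/2995760486266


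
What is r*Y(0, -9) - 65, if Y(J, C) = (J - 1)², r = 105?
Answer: 40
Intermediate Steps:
Y(J, C) = (-1 + J)²
r*Y(0, -9) - 65 = 105*(-1 + 0)² - 65 = 105*(-1)² - 65 = 105*1 - 65 = 105 - 65 = 40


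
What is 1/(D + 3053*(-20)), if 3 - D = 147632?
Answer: -1/208689 ≈ -4.7918e-6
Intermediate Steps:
D = -147629 (D = 3 - 1*147632 = 3 - 147632 = -147629)
1/(D + 3053*(-20)) = 1/(-147629 + 3053*(-20)) = 1/(-147629 - 61060) = 1/(-208689) = -1/208689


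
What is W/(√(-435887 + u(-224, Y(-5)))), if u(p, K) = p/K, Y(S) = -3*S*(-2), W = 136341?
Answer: -136341*I*√98072895/6538193 ≈ -206.51*I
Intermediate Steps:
Y(S) = 6*S
W/(√(-435887 + u(-224, Y(-5)))) = 136341/(√(-435887 - 224/(6*(-5)))) = 136341/(√(-435887 - 224/(-30))) = 136341/(√(-435887 - 224*(-1/30))) = 136341/(√(-435887 + 112/15)) = 136341/(√(-6538193/15)) = 136341/((I*√98072895/15)) = 136341*(-I*√98072895/6538193) = -136341*I*√98072895/6538193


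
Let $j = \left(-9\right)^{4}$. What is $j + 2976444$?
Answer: $2983005$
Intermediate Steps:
$j = 6561$
$j + 2976444 = 6561 + 2976444 = 2983005$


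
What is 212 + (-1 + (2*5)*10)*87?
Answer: 8825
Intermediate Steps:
212 + (-1 + (2*5)*10)*87 = 212 + (-1 + 10*10)*87 = 212 + (-1 + 100)*87 = 212 + 99*87 = 212 + 8613 = 8825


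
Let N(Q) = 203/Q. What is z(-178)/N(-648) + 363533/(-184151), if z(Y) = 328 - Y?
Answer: -60454700287/37382653 ≈ -1617.2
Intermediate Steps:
z(-178)/N(-648) + 363533/(-184151) = (328 - 1*(-178))/((203/(-648))) + 363533/(-184151) = (328 + 178)/((203*(-1/648))) + 363533*(-1/184151) = 506/(-203/648) - 363533/184151 = 506*(-648/203) - 363533/184151 = -327888/203 - 363533/184151 = -60454700287/37382653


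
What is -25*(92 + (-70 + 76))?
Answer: -2450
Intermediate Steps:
-25*(92 + (-70 + 76)) = -25*(92 + 6) = -25*98 = -2450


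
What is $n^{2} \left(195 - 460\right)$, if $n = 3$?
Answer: $-2385$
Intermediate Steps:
$n^{2} \left(195 - 460\right) = 3^{2} \left(195 - 460\right) = 9 \left(-265\right) = -2385$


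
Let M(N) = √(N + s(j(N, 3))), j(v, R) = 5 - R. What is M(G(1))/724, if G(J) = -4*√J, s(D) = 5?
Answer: 1/724 ≈ 0.0013812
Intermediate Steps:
M(N) = √(5 + N) (M(N) = √(N + 5) = √(5 + N))
M(G(1))/724 = √(5 - 4*√1)/724 = √(5 - 4*1)*(1/724) = √(5 - 4)*(1/724) = √1*(1/724) = 1*(1/724) = 1/724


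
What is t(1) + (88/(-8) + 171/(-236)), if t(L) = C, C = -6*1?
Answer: -4183/236 ≈ -17.725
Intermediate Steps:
C = -6
t(L) = -6
t(1) + (88/(-8) + 171/(-236)) = -6 + (88/(-8) + 171/(-236)) = -6 + (88*(-1/8) + 171*(-1/236)) = -6 + (-11 - 171/236) = -6 - 2767/236 = -4183/236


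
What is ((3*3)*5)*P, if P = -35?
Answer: -1575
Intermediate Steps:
((3*3)*5)*P = ((3*3)*5)*(-35) = (9*5)*(-35) = 45*(-35) = -1575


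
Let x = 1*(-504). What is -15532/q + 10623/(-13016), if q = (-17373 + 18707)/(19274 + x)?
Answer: -1897321030661/8681672 ≈ -2.1854e+5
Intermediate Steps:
x = -504
q = 667/9385 (q = (-17373 + 18707)/(19274 - 504) = 1334/18770 = 1334*(1/18770) = 667/9385 ≈ 0.071071)
-15532/q + 10623/(-13016) = -15532/667/9385 + 10623/(-13016) = -15532*9385/667 + 10623*(-1/13016) = -145767820/667 - 10623/13016 = -1897321030661/8681672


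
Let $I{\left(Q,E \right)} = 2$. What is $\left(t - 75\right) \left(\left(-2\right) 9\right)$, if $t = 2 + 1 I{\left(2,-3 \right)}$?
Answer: $1278$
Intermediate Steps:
$t = 4$ ($t = 2 + 1 \cdot 2 = 2 + 2 = 4$)
$\left(t - 75\right) \left(\left(-2\right) 9\right) = \left(4 - 75\right) \left(\left(-2\right) 9\right) = \left(-71\right) \left(-18\right) = 1278$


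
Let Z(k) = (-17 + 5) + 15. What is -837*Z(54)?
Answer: -2511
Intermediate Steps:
Z(k) = 3 (Z(k) = -12 + 15 = 3)
-837*Z(54) = -837*3 = -2511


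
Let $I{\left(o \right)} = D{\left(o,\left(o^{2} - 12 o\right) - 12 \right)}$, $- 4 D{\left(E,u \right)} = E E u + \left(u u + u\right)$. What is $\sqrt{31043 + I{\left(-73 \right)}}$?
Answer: $\frac{i \sqrt{71237767}}{2} \approx 4220.1 i$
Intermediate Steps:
$D{\left(E,u \right)} = - \frac{u}{4} - \frac{u^{2}}{4} - \frac{u E^{2}}{4}$ ($D{\left(E,u \right)} = - \frac{E E u + \left(u u + u\right)}{4} = - \frac{E^{2} u + \left(u^{2} + u\right)}{4} = - \frac{u E^{2} + \left(u + u^{2}\right)}{4} = - \frac{u + u^{2} + u E^{2}}{4} = - \frac{u}{4} - \frac{u^{2}}{4} - \frac{u E^{2}}{4}$)
$I{\left(o \right)} = - \frac{\left(-12 + o^{2} - 12 o\right) \left(-11 - 12 o + 2 o^{2}\right)}{4}$ ($I{\left(o \right)} = - \frac{\left(\left(o^{2} - 12 o\right) - 12\right) \left(1 - \left(12 - o^{2} + 12 o\right) + o^{2}\right)}{4} = - \frac{\left(-12 + o^{2} - 12 o\right) \left(1 - \left(12 - o^{2} + 12 o\right) + o^{2}\right)}{4} = - \frac{\left(-12 + o^{2} - 12 o\right) \left(-11 - 12 o + 2 o^{2}\right)}{4}$)
$\sqrt{31043 + I{\left(-73 \right)}} = \sqrt{31043 - \frac{\left(11 - 2 \left(-73\right)^{2} + 12 \left(-73\right)\right) \left(12 - \left(-73\right)^{2} + 12 \left(-73\right)\right)}{4}} = \sqrt{31043 - \frac{\left(11 - 10658 - 876\right) \left(12 - 5329 - 876\right)}{4}} = \sqrt{31043 - \left(- \frac{11523}{4}\right) \left(-6193\right)} = \sqrt{31043 - \frac{71361939}{4}} = \sqrt{- \frac{71237767}{4}} = \frac{i \sqrt{71237767}}{2}$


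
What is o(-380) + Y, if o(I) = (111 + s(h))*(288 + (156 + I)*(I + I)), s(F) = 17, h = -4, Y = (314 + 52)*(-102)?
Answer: 21790252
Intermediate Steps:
Y = -37332 (Y = 366*(-102) = -37332)
o(I) = 36864 + 256*I*(156 + I) (o(I) = (111 + 17)*(288 + (156 + I)*(I + I)) = 128*(288 + (156 + I)*(2*I)) = 128*(288 + 2*I*(156 + I)) = 36864 + 256*I*(156 + I))
o(-380) + Y = (36864 + 256*(-380)² + 39936*(-380)) - 37332 = (36864 + 256*144400 - 15175680) - 37332 = (36864 + 36966400 - 15175680) - 37332 = 21827584 - 37332 = 21790252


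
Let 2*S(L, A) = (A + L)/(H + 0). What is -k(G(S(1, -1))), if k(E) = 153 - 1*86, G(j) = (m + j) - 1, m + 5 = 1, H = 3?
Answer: -67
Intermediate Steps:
m = -4 (m = -5 + 1 = -4)
S(L, A) = A/6 + L/6 (S(L, A) = ((A + L)/(3 + 0))/2 = ((A + L)/3)/2 = ((A + L)*(⅓))/2 = (A/3 + L/3)/2 = A/6 + L/6)
G(j) = -5 + j (G(j) = (-4 + j) - 1 = -5 + j)
k(E) = 67 (k(E) = 153 - 86 = 67)
-k(G(S(1, -1))) = -1*67 = -67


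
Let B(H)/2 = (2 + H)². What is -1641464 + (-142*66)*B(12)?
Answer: -5315288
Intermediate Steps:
B(H) = 2*(2 + H)²
-1641464 + (-142*66)*B(12) = -1641464 + (-142*66)*(2*(2 + 12)²) = -1641464 - 18744*14² = -1641464 - 18744*196 = -1641464 - 9372*392 = -1641464 - 3673824 = -5315288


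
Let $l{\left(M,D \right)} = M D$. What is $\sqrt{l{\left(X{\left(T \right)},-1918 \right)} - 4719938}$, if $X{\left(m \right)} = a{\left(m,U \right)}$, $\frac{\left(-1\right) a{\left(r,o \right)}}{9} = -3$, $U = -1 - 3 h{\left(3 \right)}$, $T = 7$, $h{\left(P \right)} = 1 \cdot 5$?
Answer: $2 i \sqrt{1192931} \approx 2184.4 i$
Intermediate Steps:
$h{\left(P \right)} = 5$
$U = -16$ ($U = -1 - 15 = -16$)
$a{\left(r,o \right)} = 27$ ($a{\left(r,o \right)} = \left(-9\right) \left(-3\right) = 27$)
$X{\left(m \right)} = 27$
$l{\left(M,D \right)} = D M$
$\sqrt{l{\left(X{\left(T \right)},-1918 \right)} - 4719938} = \sqrt{\left(-1918\right) 27 - 4719938} = \sqrt{-51786 - 4719938} = \sqrt{-4771724} = 2 i \sqrt{1192931}$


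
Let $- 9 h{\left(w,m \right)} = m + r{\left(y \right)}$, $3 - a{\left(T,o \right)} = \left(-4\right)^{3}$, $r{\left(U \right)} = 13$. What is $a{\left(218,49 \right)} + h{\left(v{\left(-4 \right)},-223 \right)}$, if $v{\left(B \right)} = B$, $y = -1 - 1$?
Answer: $\frac{271}{3} \approx 90.333$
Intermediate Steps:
$y = -2$
$a{\left(T,o \right)} = 67$ ($a{\left(T,o \right)} = 3 - \left(-4\right)^{3} = 3 - -64 = 3 + 64 = 67$)
$h{\left(w,m \right)} = - \frac{13}{9} - \frac{m}{9}$ ($h{\left(w,m \right)} = - \frac{m + 13}{9} = - \frac{13 + m}{9} = - \frac{13}{9} - \frac{m}{9}$)
$a{\left(218,49 \right)} + h{\left(v{\left(-4 \right)},-223 \right)} = 67 - - \frac{70}{3} = 67 + \left(- \frac{13}{9} + \frac{223}{9}\right) = 67 + \frac{70}{3} = \frac{271}{3}$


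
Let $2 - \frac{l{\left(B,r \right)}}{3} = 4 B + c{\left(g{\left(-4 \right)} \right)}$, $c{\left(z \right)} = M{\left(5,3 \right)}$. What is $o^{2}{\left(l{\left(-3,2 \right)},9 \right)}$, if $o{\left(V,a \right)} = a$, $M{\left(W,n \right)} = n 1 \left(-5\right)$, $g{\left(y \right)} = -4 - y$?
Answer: $81$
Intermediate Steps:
$M{\left(W,n \right)} = - 5 n$ ($M{\left(W,n \right)} = n \left(-5\right) = - 5 n$)
$c{\left(z \right)} = -15$ ($c{\left(z \right)} = \left(-5\right) 3 = -15$)
$l{\left(B,r \right)} = 51 - 12 B$ ($l{\left(B,r \right)} = 6 - 3 \left(4 B - 15\right) = 6 - 3 \left(-15 + 4 B\right) = 6 - \left(-45 + 12 B\right) = 51 - 12 B$)
$o^{2}{\left(l{\left(-3,2 \right)},9 \right)} = 9^{2} = 81$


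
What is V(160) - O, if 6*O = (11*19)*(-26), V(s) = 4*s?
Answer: 4637/3 ≈ 1545.7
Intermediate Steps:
O = -2717/3 (O = ((11*19)*(-26))/6 = (209*(-26))/6 = (1/6)*(-5434) = -2717/3 ≈ -905.67)
V(160) - O = 4*160 - 1*(-2717/3) = 640 + 2717/3 = 4637/3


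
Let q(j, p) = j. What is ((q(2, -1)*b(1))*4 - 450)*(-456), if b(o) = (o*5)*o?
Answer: 186960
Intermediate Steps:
b(o) = 5*o**2 (b(o) = (5*o)*o = 5*o**2)
((q(2, -1)*b(1))*4 - 450)*(-456) = ((2*(5*1**2))*4 - 450)*(-456) = ((2*(5*1))*4 - 450)*(-456) = ((2*5)*4 - 450)*(-456) = (10*4 - 450)*(-456) = (40 - 450)*(-456) = -410*(-456) = 186960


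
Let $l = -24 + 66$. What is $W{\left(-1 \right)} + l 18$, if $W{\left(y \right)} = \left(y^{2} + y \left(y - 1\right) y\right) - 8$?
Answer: $747$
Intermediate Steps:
$l = 42$
$W{\left(y \right)} = -8 + y^{2} + y^{2} \left(-1 + y\right)$ ($W{\left(y \right)} = \left(y^{2} + y \left(-1 + y\right) y\right) - 8 = \left(y^{2} + y^{2} \left(-1 + y\right)\right) - 8 = -8 + y^{2} + y^{2} \left(-1 + y\right)$)
$W{\left(-1 \right)} + l 18 = \left(-8 + \left(-1\right)^{3}\right) + 42 \cdot 18 = \left(-8 - 1\right) + 756 = -9 + 756 = 747$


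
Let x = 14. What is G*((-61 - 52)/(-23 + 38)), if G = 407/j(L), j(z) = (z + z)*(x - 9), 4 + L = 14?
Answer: -45991/1500 ≈ -30.661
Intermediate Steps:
L = 10 (L = -4 + 14 = 10)
j(z) = 10*z (j(z) = (z + z)*(14 - 9) = (2*z)*5 = 10*z)
G = 407/100 (G = 407/((10*10)) = 407/100 ≈ 4.0700)
G*((-61 - 52)/(-23 + 38)) = 407*((-61 - 52)/(-23 + 38))/100 = 407*(-113/15)/100 = 407*(-113*1/15)/100 = (407/100)*(-113/15) = -45991/1500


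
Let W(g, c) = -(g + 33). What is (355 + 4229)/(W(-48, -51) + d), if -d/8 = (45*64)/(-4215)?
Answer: 429368/1917 ≈ 223.98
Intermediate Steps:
d = 1536/281 (d = -8*45*64/(-4215) = -23040*(-1)/4215 = -8*(-192/281) = 1536/281 ≈ 5.4662)
W(g, c) = -33 - g (W(g, c) = -(33 + g) = -33 - g)
(355 + 4229)/(W(-48, -51) + d) = (355 + 4229)/((-33 - 1*(-48)) + 1536/281) = 4584/((-33 + 48) + 1536/281) = 4584/(15 + 1536/281) = 4584/(5751/281) = 4584*(281/5751) = 429368/1917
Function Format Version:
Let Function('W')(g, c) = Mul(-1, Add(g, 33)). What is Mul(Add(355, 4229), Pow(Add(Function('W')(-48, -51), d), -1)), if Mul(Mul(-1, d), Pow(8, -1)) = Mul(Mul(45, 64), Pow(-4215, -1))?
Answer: Rational(429368, 1917) ≈ 223.98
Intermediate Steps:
d = Rational(1536, 281) (d = Mul(-8, Mul(Mul(45, 64), Pow(-4215, -1))) = Mul(-8, Mul(2880, Rational(-1, 4215))) = Mul(-8, Rational(-192, 281)) = Rational(1536, 281) ≈ 5.4662)
Function('W')(g, c) = Add(-33, Mul(-1, g)) (Function('W')(g, c) = Mul(-1, Add(33, g)) = Add(-33, Mul(-1, g)))
Mul(Add(355, 4229), Pow(Add(Function('W')(-48, -51), d), -1)) = Mul(Add(355, 4229), Pow(Add(Add(-33, Mul(-1, -48)), Rational(1536, 281)), -1)) = Mul(4584, Pow(Add(Add(-33, 48), Rational(1536, 281)), -1)) = Mul(4584, Pow(Add(15, Rational(1536, 281)), -1)) = Mul(4584, Pow(Rational(5751, 281), -1)) = Mul(4584, Rational(281, 5751)) = Rational(429368, 1917)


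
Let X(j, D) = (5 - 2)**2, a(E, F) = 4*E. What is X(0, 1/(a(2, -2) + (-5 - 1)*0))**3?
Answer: 729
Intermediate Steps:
X(j, D) = 9 (X(j, D) = 3**2 = 9)
X(0, 1/(a(2, -2) + (-5 - 1)*0))**3 = 9**3 = 729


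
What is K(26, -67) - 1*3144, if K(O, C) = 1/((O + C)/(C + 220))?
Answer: -129057/41 ≈ -3147.7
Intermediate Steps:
K(O, C) = (220 + C)/(C + O) (K(O, C) = 1/((C + O)/(220 + C)) = (220 + C)/(C + O))
K(26, -67) - 1*3144 = (220 - 67)/(-67 + 26) - 1*3144 = 153/(-41) - 3144 = -1/41*153 - 3144 = -153/41 - 3144 = -129057/41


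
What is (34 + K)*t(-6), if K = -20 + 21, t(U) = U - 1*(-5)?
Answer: -35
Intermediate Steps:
t(U) = 5 + U (t(U) = U + 5 = 5 + U)
K = 1
(34 + K)*t(-6) = (34 + 1)*(5 - 6) = 35*(-1) = -35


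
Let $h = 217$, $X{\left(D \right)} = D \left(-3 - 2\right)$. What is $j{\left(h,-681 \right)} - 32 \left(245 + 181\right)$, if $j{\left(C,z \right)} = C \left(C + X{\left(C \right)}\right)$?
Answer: $-201988$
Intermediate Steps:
$X{\left(D \right)} = - 5 D$ ($X{\left(D \right)} = D \left(-5\right) = - 5 D$)
$j{\left(C,z \right)} = - 4 C^{2}$ ($j{\left(C,z \right)} = C \left(C - 5 C\right) = C \left(- 4 C\right) = - 4 C^{2}$)
$j{\left(h,-681 \right)} - 32 \left(245 + 181\right) = - 4 \cdot 217^{2} - 32 \left(245 + 181\right) = \left(-4\right) 47089 - 32 \cdot 426 = -188356 - 13632 = -201988$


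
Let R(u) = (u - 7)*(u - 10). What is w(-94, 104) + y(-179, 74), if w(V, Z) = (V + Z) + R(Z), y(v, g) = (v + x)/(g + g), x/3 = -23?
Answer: 337674/37 ≈ 9126.3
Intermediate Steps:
x = -69 (x = 3*(-23) = -69)
R(u) = (-10 + u)*(-7 + u) (R(u) = (-7 + u)*(-10 + u) = (-10 + u)*(-7 + u))
y(v, g) = (-69 + v)/(2*g) (y(v, g) = (v - 69)/(g + g) = (-69 + v)/((2*g)) = (-69 + v)*(1/(2*g)) = (-69 + v)/(2*g))
w(V, Z) = 70 + V + Z² - 16*Z (w(V, Z) = (V + Z) + (70 + Z² - 17*Z) = 70 + V + Z² - 16*Z)
w(-94, 104) + y(-179, 74) = (70 - 94 + 104² - 16*104) + (½)*(-69 - 179)/74 = (70 - 94 + 10816 - 1664) + (½)*(1/74)*(-248) = 9128 - 62/37 = 337674/37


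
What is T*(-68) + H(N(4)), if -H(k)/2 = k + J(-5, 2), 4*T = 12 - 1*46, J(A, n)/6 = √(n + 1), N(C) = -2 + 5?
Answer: 572 - 12*√3 ≈ 551.22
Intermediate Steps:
N(C) = 3
J(A, n) = 6*√(1 + n) (J(A, n) = 6*√(n + 1) = 6*√(1 + n))
T = -17/2 (T = (12 - 1*46)/4 = (12 - 46)/4 = (¼)*(-34) = -17/2 ≈ -8.5000)
H(k) = -12*√3 - 2*k (H(k) = -2*(k + 6*√(1 + 2)) = -2*(k + 6*√3) = -12*√3 - 2*k)
T*(-68) + H(N(4)) = -17/2*(-68) + (-12*√3 - 2*3) = 578 + (-12*√3 - 6) = 578 + (-6 - 12*√3) = 572 - 12*√3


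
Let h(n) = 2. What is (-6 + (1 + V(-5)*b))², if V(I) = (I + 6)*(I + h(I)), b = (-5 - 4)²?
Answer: 61504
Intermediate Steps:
b = 81 (b = (-9)² = 81)
V(I) = (2 + I)*(6 + I) (V(I) = (I + 6)*(I + 2) = (6 + I)*(2 + I) = (2 + I)*(6 + I))
(-6 + (1 + V(-5)*b))² = (-6 + (1 + (12 + (-5)² + 8*(-5))*81))² = (-6 + (1 + (12 + 25 - 40)*81))² = (-6 + (1 - 3*81))² = (-6 + (1 - 243))² = (-6 - 242)² = (-248)² = 61504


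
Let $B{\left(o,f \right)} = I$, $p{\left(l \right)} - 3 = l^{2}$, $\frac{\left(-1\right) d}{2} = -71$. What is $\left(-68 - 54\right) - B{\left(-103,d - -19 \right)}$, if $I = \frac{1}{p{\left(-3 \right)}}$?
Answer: $- \frac{1465}{12} \approx -122.08$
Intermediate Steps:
$d = 142$ ($d = \left(-2\right) \left(-71\right) = 142$)
$p{\left(l \right)} = 3 + l^{2}$
$I = \frac{1}{12}$ ($I = \frac{1}{3 + \left(-3\right)^{2}} = \frac{1}{3 + 9} = \frac{1}{12} \approx 0.083333$)
$B{\left(o,f \right)} = \frac{1}{12}$
$\left(-68 - 54\right) - B{\left(-103,d - -19 \right)} = \left(-68 - 54\right) - \frac{1}{12} = -122 - \frac{1}{12} = - \frac{1465}{12}$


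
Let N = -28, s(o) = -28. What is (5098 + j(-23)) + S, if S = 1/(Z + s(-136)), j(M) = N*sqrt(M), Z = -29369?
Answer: 149865905/29397 - 28*I*sqrt(23) ≈ 5098.0 - 134.28*I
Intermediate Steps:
j(M) = -28*sqrt(M)
S = -1/29397 (S = 1/(-29369 - 28) = 1/(-29397) = -1/29397 ≈ -3.4017e-5)
(5098 + j(-23)) + S = (5098 - 28*I*sqrt(23)) - 1/29397 = 149865905/29397 - 28*I*sqrt(23)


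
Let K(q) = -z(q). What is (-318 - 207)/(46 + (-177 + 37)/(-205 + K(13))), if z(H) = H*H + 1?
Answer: -39375/3478 ≈ -11.321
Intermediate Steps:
z(H) = 1 + H² (z(H) = H² + 1 = 1 + H²)
K(q) = -1 - q² (K(q) = -(1 + q²) = -1 - q²)
(-318 - 207)/(46 + (-177 + 37)/(-205 + K(13))) = (-318 - 207)/(46 + (-177 + 37)/(-205 + (-1 - 1*13²))) = -525/(46 - 140/(-205 + (-1 - 1*169))) = -525/(46 - 140/(-205 + (-1 - 169))) = -525/(46 - 140/(-205 - 170)) = -525/(46 - 140/(-375)) = -525/(46 - 140*(-1/375)) = -525/(46 + 28/75) = -525/3478/75 = -525*75/3478 = -39375/3478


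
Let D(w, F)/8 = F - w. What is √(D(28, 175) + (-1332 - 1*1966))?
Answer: I*√2122 ≈ 46.065*I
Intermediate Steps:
D(w, F) = -8*w + 8*F (D(w, F) = 8*(F - w) = -8*w + 8*F)
√(D(28, 175) + (-1332 - 1*1966)) = √((-8*28 + 8*175) + (-1332 - 1*1966)) = √((-224 + 1400) + (-1332 - 1966)) = √(1176 - 3298) = √(-2122) = I*√2122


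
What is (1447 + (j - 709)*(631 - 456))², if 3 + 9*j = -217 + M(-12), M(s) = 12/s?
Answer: 1304910974929/81 ≈ 1.6110e+10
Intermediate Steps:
j = -221/9 (j = -⅓ + (-217 + 12/(-12))/9 = -⅓ + (-217 + 12*(-1/12))/9 = -⅓ + (-217 - 1)/9 = -⅓ + (⅑)*(-218) = -⅓ - 218/9 = -221/9 ≈ -24.556)
(1447 + (j - 709)*(631 - 456))² = (1447 + (-221/9 - 709)*(631 - 456))² = (1447 - 6602/9*175)² = (1447 - 1155350/9)² = (-1142327/9)² = 1304910974929/81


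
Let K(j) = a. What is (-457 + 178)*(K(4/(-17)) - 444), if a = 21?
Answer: 118017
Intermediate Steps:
K(j) = 21
(-457 + 178)*(K(4/(-17)) - 444) = (-457 + 178)*(21 - 444) = -279*(-423) = 118017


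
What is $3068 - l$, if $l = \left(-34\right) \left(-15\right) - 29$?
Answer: $2587$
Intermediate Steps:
$l = 481$ ($l = 510 - 29 = 481$)
$3068 - l = 3068 - 481 = 2587$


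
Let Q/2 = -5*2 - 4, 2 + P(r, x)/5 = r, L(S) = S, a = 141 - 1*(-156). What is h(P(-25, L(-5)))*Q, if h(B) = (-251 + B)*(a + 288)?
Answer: 6322680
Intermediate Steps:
a = 297 (a = 141 + 156 = 297)
P(r, x) = -10 + 5*r
h(B) = -146835 + 585*B (h(B) = (-251 + B)*(297 + 288) = (-251 + B)*585 = -146835 + 585*B)
Q = -28 (Q = 2*(-5*2 - 4) = 2*(-10 - 4) = 2*(-14) = -28)
h(P(-25, L(-5)))*Q = (-146835 + 585*(-10 + 5*(-25)))*(-28) = (-146835 + 585*(-10 - 125))*(-28) = (-146835 + 585*(-135))*(-28) = (-146835 - 78975)*(-28) = -225810*(-28) = 6322680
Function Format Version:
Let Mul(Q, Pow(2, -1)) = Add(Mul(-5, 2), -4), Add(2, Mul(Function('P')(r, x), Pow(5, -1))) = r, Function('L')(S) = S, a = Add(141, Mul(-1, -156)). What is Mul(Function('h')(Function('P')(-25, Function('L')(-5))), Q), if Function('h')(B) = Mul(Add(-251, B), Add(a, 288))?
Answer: 6322680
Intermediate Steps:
a = 297 (a = Add(141, 156) = 297)
Function('P')(r, x) = Add(-10, Mul(5, r))
Function('h')(B) = Add(-146835, Mul(585, B)) (Function('h')(B) = Mul(Add(-251, B), Add(297, 288)) = Mul(Add(-251, B), 585) = Add(-146835, Mul(585, B)))
Q = -28 (Q = Mul(2, Add(Mul(-5, 2), -4)) = Mul(2, Add(-10, -4)) = Mul(2, -14) = -28)
Mul(Function('h')(Function('P')(-25, Function('L')(-5))), Q) = Mul(Add(-146835, Mul(585, Add(-10, Mul(5, -25)))), -28) = Mul(Add(-146835, Mul(585, Add(-10, -125))), -28) = Mul(Add(-146835, Mul(585, -135)), -28) = Mul(Add(-146835, -78975), -28) = Mul(-225810, -28) = 6322680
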